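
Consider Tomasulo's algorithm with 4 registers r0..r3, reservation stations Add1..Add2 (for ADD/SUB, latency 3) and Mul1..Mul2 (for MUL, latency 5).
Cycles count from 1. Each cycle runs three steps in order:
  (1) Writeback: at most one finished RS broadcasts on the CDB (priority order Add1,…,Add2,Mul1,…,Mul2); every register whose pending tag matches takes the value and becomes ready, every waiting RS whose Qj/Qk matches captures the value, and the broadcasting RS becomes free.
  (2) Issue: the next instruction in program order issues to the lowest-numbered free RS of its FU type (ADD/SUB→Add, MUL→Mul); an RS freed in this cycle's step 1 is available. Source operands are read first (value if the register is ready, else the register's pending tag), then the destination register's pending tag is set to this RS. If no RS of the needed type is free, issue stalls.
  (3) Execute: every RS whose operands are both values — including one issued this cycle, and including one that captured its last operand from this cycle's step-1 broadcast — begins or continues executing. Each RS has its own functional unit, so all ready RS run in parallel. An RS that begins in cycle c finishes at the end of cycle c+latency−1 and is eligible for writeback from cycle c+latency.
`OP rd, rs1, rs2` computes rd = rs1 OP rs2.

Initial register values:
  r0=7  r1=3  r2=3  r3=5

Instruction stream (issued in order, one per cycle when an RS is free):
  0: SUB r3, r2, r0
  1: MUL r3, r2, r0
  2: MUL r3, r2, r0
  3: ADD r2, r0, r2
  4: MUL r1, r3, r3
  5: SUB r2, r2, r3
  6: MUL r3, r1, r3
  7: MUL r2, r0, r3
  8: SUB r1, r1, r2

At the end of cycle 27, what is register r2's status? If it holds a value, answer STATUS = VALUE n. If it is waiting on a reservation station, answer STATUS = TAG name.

STATUS = VALUE 64827

cycle 1: issue SUB r3<-Add1 // r0:7,r1:3,r2:3,r3:Add1
cycle 2: issue MUL r3<-Mul1 // r0:7,r1:3,r2:3,r3:Mul1
cycle 3: issue MUL r3<-Mul2 // r0:7,r1:3,r2:3,r3:Mul2
cycle 4: CDB Add1=-4; issue ADD r2<-Add1 // r0:7,r1:3,r2:Add1,r3:Mul2
cycle 5: stall // r0:7,r1:3,r2:Add1,r3:Mul2
cycle 6: stall // r0:7,r1:3,r2:Add1,r3:Mul2
cycle 7: CDB Add1=10; stall // r0:7,r1:3,r2:10,r3:Mul2
cycle 8: CDB Mul1=21; issue MUL r1<-Mul1 // r0:7,r1:Mul1,r2:10,r3:Mul2
cycle 9: CDB Mul2=21; issue SUB r2<-Add1 // r0:7,r1:Mul1,r2:Add1,r3:21
cycle 10: issue MUL r3<-Mul2 // r0:7,r1:Mul1,r2:Add1,r3:Mul2
cycle 11: stall // r0:7,r1:Mul1,r2:Add1,r3:Mul2
cycle 12: CDB Add1=-11; stall // r0:7,r1:Mul1,r2:-11,r3:Mul2
cycle 13: stall // r0:7,r1:Mul1,r2:-11,r3:Mul2
cycle 14: CDB Mul1=441; issue MUL r2<-Mul1 // r0:7,r1:441,r2:Mul1,r3:Mul2
cycle 15: issue SUB r1<-Add1 // r0:7,r1:Add1,r2:Mul1,r3:Mul2
cycle 16: - // r0:7,r1:Add1,r2:Mul1,r3:Mul2
cycle 17: - // r0:7,r1:Add1,r2:Mul1,r3:Mul2
cycle 18: - // r0:7,r1:Add1,r2:Mul1,r3:Mul2
cycle 19: CDB Mul2=9261 // r0:7,r1:Add1,r2:Mul1,r3:9261
cycle 20: - // r0:7,r1:Add1,r2:Mul1,r3:9261
cycle 21: - // r0:7,r1:Add1,r2:Mul1,r3:9261
cycle 22: - // r0:7,r1:Add1,r2:Mul1,r3:9261
cycle 23: - // r0:7,r1:Add1,r2:Mul1,r3:9261
cycle 24: CDB Mul1=64827 // r0:7,r1:Add1,r2:64827,r3:9261
cycle 25: - // r0:7,r1:Add1,r2:64827,r3:9261
cycle 26: - // r0:7,r1:Add1,r2:64827,r3:9261
cycle 27: CDB Add1=-64386 // r0:7,r1:-64386,r2:64827,r3:9261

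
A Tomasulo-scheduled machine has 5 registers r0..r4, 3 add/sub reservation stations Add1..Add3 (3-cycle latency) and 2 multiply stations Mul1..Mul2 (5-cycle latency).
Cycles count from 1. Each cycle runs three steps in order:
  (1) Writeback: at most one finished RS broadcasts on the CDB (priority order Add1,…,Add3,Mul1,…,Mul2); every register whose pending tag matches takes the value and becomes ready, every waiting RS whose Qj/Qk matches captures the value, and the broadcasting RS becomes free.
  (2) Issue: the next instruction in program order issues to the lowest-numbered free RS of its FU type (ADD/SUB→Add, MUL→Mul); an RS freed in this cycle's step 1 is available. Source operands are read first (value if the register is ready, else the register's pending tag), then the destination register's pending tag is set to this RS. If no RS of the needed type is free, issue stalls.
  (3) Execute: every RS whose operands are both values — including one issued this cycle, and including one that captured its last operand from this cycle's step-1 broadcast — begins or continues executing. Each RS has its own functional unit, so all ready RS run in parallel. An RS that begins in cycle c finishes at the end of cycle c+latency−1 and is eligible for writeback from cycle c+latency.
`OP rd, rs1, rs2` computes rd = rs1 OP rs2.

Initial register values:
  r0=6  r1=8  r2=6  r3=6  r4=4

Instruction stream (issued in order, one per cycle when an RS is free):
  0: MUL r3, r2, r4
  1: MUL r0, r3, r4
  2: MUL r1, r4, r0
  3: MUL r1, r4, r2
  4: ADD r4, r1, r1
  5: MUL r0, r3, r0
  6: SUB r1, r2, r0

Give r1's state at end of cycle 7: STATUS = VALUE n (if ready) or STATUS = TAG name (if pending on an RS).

  c1: issue MUL r3<-Mul1  regs: r0:6,r1:8,r2:6,r3:Mul1,r4:4
  c2: issue MUL r0<-Mul2  regs: r0:Mul2,r1:8,r2:6,r3:Mul1,r4:4
  c3: stall  regs: r0:Mul2,r1:8,r2:6,r3:Mul1,r4:4
  c4: stall  regs: r0:Mul2,r1:8,r2:6,r3:Mul1,r4:4
  c5: stall  regs: r0:Mul2,r1:8,r2:6,r3:Mul1,r4:4
  c6: CDB Mul1=24; issue MUL r1<-Mul1  regs: r0:Mul2,r1:Mul1,r2:6,r3:24,r4:4
  c7: stall  regs: r0:Mul2,r1:Mul1,r2:6,r3:24,r4:4

STATUS = TAG Mul1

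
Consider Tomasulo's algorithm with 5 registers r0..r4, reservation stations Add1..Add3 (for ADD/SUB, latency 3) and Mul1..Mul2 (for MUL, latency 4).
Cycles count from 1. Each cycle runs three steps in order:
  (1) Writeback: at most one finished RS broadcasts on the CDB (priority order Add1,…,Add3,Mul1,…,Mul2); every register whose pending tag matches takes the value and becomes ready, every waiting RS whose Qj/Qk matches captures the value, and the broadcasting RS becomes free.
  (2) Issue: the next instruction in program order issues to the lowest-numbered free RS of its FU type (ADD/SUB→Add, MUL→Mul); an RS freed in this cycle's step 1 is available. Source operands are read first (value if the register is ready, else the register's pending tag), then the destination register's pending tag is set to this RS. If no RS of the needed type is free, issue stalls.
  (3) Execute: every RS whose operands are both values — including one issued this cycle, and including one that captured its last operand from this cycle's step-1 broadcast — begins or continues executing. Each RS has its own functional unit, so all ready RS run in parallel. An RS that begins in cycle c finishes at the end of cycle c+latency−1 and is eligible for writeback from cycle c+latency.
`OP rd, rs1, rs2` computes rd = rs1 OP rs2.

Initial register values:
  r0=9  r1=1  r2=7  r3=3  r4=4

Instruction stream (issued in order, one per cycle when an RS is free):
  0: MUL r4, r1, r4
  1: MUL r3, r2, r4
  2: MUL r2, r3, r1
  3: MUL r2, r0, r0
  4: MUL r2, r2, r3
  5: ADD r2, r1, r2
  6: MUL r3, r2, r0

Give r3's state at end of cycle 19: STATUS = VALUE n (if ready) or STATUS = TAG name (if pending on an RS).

cycle 1: issue MUL r4<-Mul1 // r0:9,r1:1,r2:7,r3:3,r4:Mul1
cycle 2: issue MUL r3<-Mul2 // r0:9,r1:1,r2:7,r3:Mul2,r4:Mul1
cycle 3: stall // r0:9,r1:1,r2:7,r3:Mul2,r4:Mul1
cycle 4: stall // r0:9,r1:1,r2:7,r3:Mul2,r4:Mul1
cycle 5: CDB Mul1=4; issue MUL r2<-Mul1 // r0:9,r1:1,r2:Mul1,r3:Mul2,r4:4
cycle 6: stall // r0:9,r1:1,r2:Mul1,r3:Mul2,r4:4
cycle 7: stall // r0:9,r1:1,r2:Mul1,r3:Mul2,r4:4
cycle 8: stall // r0:9,r1:1,r2:Mul1,r3:Mul2,r4:4
cycle 9: CDB Mul2=28; issue MUL r2<-Mul2 // r0:9,r1:1,r2:Mul2,r3:28,r4:4
cycle 10: stall // r0:9,r1:1,r2:Mul2,r3:28,r4:4
cycle 11: stall // r0:9,r1:1,r2:Mul2,r3:28,r4:4
cycle 12: stall // r0:9,r1:1,r2:Mul2,r3:28,r4:4
cycle 13: CDB Mul1=28; issue MUL r2<-Mul1 // r0:9,r1:1,r2:Mul1,r3:28,r4:4
cycle 14: CDB Mul2=81; issue ADD r2<-Add1 // r0:9,r1:1,r2:Add1,r3:28,r4:4
cycle 15: issue MUL r3<-Mul2 // r0:9,r1:1,r2:Add1,r3:Mul2,r4:4
cycle 16: - // r0:9,r1:1,r2:Add1,r3:Mul2,r4:4
cycle 17: - // r0:9,r1:1,r2:Add1,r3:Mul2,r4:4
cycle 18: CDB Mul1=2268 // r0:9,r1:1,r2:Add1,r3:Mul2,r4:4
cycle 19: - // r0:9,r1:1,r2:Add1,r3:Mul2,r4:4

STATUS = TAG Mul2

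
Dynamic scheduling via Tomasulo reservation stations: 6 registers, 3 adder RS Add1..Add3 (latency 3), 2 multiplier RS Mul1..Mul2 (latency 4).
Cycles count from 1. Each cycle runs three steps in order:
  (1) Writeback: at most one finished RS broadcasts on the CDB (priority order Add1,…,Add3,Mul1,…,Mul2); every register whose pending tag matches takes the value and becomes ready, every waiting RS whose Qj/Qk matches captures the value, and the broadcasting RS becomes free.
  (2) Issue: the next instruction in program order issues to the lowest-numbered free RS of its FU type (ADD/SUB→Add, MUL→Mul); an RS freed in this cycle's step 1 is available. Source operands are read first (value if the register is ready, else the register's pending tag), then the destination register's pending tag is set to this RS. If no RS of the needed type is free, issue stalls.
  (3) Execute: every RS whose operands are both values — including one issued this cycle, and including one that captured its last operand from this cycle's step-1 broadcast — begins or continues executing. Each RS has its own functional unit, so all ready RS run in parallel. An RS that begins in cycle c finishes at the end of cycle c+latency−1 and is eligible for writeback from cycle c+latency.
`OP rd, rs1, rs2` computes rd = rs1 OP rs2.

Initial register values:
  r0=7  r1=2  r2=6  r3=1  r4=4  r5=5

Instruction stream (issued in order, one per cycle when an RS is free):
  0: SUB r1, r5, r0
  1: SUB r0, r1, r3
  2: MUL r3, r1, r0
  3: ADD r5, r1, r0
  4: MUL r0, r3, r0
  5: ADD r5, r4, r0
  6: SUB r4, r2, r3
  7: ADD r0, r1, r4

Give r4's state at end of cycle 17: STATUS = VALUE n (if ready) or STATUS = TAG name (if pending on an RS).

  c1: issue SUB r1<-Add1  regs: r0:7,r1:Add1,r2:6,r3:1,r4:4,r5:5
  c2: issue SUB r0<-Add2  regs: r0:Add2,r1:Add1,r2:6,r3:1,r4:4,r5:5
  c3: issue MUL r3<-Mul1  regs: r0:Add2,r1:Add1,r2:6,r3:Mul1,r4:4,r5:5
  c4: CDB Add1=-2; issue ADD r5<-Add1  regs: r0:Add2,r1:-2,r2:6,r3:Mul1,r4:4,r5:Add1
  c5: issue MUL r0<-Mul2  regs: r0:Mul2,r1:-2,r2:6,r3:Mul1,r4:4,r5:Add1
  c6: issue ADD r5<-Add3  regs: r0:Mul2,r1:-2,r2:6,r3:Mul1,r4:4,r5:Add3
  c7: CDB Add2=-3; issue SUB r4<-Add2  regs: r0:Mul2,r1:-2,r2:6,r3:Mul1,r4:Add2,r5:Add3
  c8: stall  regs: r0:Mul2,r1:-2,r2:6,r3:Mul1,r4:Add2,r5:Add3
  c9: stall  regs: r0:Mul2,r1:-2,r2:6,r3:Mul1,r4:Add2,r5:Add3
  c10: CDB Add1=-5; issue ADD r0<-Add1  regs: r0:Add1,r1:-2,r2:6,r3:Mul1,r4:Add2,r5:Add3
  c11: CDB Mul1=6  regs: r0:Add1,r1:-2,r2:6,r3:6,r4:Add2,r5:Add3
  c12: -  regs: r0:Add1,r1:-2,r2:6,r3:6,r4:Add2,r5:Add3
  c13: -  regs: r0:Add1,r1:-2,r2:6,r3:6,r4:Add2,r5:Add3
  c14: CDB Add2=0  regs: r0:Add1,r1:-2,r2:6,r3:6,r4:0,r5:Add3
  c15: CDB Mul2=-18  regs: r0:Add1,r1:-2,r2:6,r3:6,r4:0,r5:Add3
  c16: -  regs: r0:Add1,r1:-2,r2:6,r3:6,r4:0,r5:Add3
  c17: CDB Add1=-2  regs: r0:-2,r1:-2,r2:6,r3:6,r4:0,r5:Add3

STATUS = VALUE 0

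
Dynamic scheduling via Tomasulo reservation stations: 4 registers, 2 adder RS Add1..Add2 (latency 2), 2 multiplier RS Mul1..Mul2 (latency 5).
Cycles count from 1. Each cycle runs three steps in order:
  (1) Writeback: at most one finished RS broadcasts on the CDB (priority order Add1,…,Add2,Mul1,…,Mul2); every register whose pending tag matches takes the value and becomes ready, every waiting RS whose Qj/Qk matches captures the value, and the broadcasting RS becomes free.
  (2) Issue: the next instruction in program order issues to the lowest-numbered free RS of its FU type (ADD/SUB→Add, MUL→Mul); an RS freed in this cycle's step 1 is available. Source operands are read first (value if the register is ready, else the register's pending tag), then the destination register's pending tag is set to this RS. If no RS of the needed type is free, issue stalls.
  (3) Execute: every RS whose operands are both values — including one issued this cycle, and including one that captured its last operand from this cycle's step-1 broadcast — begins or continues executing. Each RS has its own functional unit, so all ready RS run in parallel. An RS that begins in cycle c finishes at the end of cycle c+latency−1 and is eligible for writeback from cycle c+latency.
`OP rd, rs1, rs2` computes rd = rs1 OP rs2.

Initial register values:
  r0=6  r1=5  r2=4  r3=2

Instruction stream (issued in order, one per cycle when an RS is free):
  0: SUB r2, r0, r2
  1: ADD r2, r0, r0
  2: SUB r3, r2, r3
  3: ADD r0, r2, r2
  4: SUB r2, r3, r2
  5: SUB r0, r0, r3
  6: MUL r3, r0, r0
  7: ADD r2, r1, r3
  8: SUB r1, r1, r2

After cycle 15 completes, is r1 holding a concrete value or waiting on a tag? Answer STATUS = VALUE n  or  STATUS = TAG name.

c1: issue SUB r2<-Add1 | r0:6,r1:5,r2:Add1,r3:2
c2: issue ADD r2<-Add2 | r0:6,r1:5,r2:Add2,r3:2
c3: CDB Add1=2; issue SUB r3<-Add1 | r0:6,r1:5,r2:Add2,r3:Add1
c4: CDB Add2=12; issue ADD r0<-Add2 | r0:Add2,r1:5,r2:12,r3:Add1
c5: stall | r0:Add2,r1:5,r2:12,r3:Add1
c6: CDB Add1=10; issue SUB r2<-Add1 | r0:Add2,r1:5,r2:Add1,r3:10
c7: CDB Add2=24; issue SUB r0<-Add2 | r0:Add2,r1:5,r2:Add1,r3:10
c8: CDB Add1=-2; issue MUL r3<-Mul1 | r0:Add2,r1:5,r2:-2,r3:Mul1
c9: CDB Add2=14; issue ADD r2<-Add1 | r0:14,r1:5,r2:Add1,r3:Mul1
c10: issue SUB r1<-Add2 | r0:14,r1:Add2,r2:Add1,r3:Mul1
c11: - | r0:14,r1:Add2,r2:Add1,r3:Mul1
c12: - | r0:14,r1:Add2,r2:Add1,r3:Mul1
c13: - | r0:14,r1:Add2,r2:Add1,r3:Mul1
c14: CDB Mul1=196 | r0:14,r1:Add2,r2:Add1,r3:196
c15: - | r0:14,r1:Add2,r2:Add1,r3:196

STATUS = TAG Add2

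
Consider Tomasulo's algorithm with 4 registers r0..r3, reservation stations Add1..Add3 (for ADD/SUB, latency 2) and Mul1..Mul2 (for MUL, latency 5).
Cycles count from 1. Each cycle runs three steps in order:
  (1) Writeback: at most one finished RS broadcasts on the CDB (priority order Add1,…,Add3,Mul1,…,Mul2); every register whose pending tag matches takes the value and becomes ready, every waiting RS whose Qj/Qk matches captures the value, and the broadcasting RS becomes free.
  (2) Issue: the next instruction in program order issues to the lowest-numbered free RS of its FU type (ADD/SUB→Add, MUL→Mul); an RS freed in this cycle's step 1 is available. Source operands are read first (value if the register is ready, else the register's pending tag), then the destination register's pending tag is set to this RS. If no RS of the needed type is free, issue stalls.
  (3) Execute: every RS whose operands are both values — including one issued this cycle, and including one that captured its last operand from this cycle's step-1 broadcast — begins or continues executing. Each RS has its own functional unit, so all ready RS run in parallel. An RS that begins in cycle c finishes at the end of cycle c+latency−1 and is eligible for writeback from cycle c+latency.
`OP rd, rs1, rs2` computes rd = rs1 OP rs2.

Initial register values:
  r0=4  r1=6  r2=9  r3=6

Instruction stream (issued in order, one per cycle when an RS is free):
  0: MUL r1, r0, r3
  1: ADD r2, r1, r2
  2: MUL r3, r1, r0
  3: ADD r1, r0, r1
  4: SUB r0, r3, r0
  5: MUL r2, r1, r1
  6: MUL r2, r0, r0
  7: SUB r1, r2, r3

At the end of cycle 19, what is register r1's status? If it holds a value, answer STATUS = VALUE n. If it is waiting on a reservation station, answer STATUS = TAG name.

STATUS = TAG Add1

cycle 1: issue MUL r1<-Mul1 // r0:4,r1:Mul1,r2:9,r3:6
cycle 2: issue ADD r2<-Add1 // r0:4,r1:Mul1,r2:Add1,r3:6
cycle 3: issue MUL r3<-Mul2 // r0:4,r1:Mul1,r2:Add1,r3:Mul2
cycle 4: issue ADD r1<-Add2 // r0:4,r1:Add2,r2:Add1,r3:Mul2
cycle 5: issue SUB r0<-Add3 // r0:Add3,r1:Add2,r2:Add1,r3:Mul2
cycle 6: CDB Mul1=24; issue MUL r2<-Mul1 // r0:Add3,r1:Add2,r2:Mul1,r3:Mul2
cycle 7: stall // r0:Add3,r1:Add2,r2:Mul1,r3:Mul2
cycle 8: CDB Add1=33; stall // r0:Add3,r1:Add2,r2:Mul1,r3:Mul2
cycle 9: CDB Add2=28; stall // r0:Add3,r1:28,r2:Mul1,r3:Mul2
cycle 10: stall // r0:Add3,r1:28,r2:Mul1,r3:Mul2
cycle 11: CDB Mul2=96; issue MUL r2<-Mul2 // r0:Add3,r1:28,r2:Mul2,r3:96
cycle 12: issue SUB r1<-Add1 // r0:Add3,r1:Add1,r2:Mul2,r3:96
cycle 13: CDB Add3=92 // r0:92,r1:Add1,r2:Mul2,r3:96
cycle 14: CDB Mul1=784 // r0:92,r1:Add1,r2:Mul2,r3:96
cycle 15: - // r0:92,r1:Add1,r2:Mul2,r3:96
cycle 16: - // r0:92,r1:Add1,r2:Mul2,r3:96
cycle 17: - // r0:92,r1:Add1,r2:Mul2,r3:96
cycle 18: CDB Mul2=8464 // r0:92,r1:Add1,r2:8464,r3:96
cycle 19: - // r0:92,r1:Add1,r2:8464,r3:96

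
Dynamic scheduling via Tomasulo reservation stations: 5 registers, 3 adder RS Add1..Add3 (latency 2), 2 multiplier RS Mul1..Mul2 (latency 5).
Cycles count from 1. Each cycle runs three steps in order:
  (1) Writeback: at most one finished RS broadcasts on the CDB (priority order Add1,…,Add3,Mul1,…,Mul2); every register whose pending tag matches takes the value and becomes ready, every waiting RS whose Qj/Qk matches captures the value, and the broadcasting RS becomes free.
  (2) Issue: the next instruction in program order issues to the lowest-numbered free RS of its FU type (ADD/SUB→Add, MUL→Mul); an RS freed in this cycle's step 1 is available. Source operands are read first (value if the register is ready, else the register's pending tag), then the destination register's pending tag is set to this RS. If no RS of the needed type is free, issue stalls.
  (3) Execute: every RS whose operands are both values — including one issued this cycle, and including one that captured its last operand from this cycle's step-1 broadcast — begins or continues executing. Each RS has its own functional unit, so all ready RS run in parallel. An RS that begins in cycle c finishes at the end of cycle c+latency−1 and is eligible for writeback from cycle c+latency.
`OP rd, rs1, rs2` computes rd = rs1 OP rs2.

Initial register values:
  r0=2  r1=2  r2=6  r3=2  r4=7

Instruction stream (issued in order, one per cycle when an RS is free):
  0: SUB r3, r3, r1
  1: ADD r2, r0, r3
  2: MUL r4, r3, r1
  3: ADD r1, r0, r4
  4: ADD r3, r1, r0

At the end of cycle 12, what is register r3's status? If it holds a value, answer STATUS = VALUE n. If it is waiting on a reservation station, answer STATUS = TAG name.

cycle 1: issue SUB r3<-Add1 // r0:2,r1:2,r2:6,r3:Add1,r4:7
cycle 2: issue ADD r2<-Add2 // r0:2,r1:2,r2:Add2,r3:Add1,r4:7
cycle 3: CDB Add1=0; issue MUL r4<-Mul1 // r0:2,r1:2,r2:Add2,r3:0,r4:Mul1
cycle 4: issue ADD r1<-Add1 // r0:2,r1:Add1,r2:Add2,r3:0,r4:Mul1
cycle 5: CDB Add2=2; issue ADD r3<-Add2 // r0:2,r1:Add1,r2:2,r3:Add2,r4:Mul1
cycle 6: - // r0:2,r1:Add1,r2:2,r3:Add2,r4:Mul1
cycle 7: - // r0:2,r1:Add1,r2:2,r3:Add2,r4:Mul1
cycle 8: CDB Mul1=0 // r0:2,r1:Add1,r2:2,r3:Add2,r4:0
cycle 9: - // r0:2,r1:Add1,r2:2,r3:Add2,r4:0
cycle 10: CDB Add1=2 // r0:2,r1:2,r2:2,r3:Add2,r4:0
cycle 11: - // r0:2,r1:2,r2:2,r3:Add2,r4:0
cycle 12: CDB Add2=4 // r0:2,r1:2,r2:2,r3:4,r4:0

STATUS = VALUE 4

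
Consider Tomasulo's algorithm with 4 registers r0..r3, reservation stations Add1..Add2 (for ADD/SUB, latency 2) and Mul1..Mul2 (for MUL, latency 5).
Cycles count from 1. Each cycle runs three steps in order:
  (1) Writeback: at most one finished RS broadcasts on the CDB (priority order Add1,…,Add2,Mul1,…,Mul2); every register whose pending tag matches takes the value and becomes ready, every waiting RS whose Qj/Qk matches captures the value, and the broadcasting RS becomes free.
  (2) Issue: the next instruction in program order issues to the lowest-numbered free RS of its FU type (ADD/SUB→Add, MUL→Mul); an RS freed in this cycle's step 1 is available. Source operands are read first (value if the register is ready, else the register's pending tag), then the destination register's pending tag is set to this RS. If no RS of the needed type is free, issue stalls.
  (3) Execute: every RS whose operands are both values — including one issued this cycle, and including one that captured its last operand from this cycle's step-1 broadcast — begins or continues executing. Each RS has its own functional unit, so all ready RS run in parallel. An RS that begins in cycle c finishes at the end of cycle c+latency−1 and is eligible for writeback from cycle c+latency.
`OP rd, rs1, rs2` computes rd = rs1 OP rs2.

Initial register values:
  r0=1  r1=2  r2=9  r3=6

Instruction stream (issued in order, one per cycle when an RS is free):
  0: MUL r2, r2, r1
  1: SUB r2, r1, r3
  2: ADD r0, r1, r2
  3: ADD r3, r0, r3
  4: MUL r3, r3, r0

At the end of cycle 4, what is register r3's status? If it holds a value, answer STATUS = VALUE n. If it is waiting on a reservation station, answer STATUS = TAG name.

STATUS = TAG Add1

c1: issue MUL r2<-Mul1 | r0:1,r1:2,r2:Mul1,r3:6
c2: issue SUB r2<-Add1 | r0:1,r1:2,r2:Add1,r3:6
c3: issue ADD r0<-Add2 | r0:Add2,r1:2,r2:Add1,r3:6
c4: CDB Add1=-4; issue ADD r3<-Add1 | r0:Add2,r1:2,r2:-4,r3:Add1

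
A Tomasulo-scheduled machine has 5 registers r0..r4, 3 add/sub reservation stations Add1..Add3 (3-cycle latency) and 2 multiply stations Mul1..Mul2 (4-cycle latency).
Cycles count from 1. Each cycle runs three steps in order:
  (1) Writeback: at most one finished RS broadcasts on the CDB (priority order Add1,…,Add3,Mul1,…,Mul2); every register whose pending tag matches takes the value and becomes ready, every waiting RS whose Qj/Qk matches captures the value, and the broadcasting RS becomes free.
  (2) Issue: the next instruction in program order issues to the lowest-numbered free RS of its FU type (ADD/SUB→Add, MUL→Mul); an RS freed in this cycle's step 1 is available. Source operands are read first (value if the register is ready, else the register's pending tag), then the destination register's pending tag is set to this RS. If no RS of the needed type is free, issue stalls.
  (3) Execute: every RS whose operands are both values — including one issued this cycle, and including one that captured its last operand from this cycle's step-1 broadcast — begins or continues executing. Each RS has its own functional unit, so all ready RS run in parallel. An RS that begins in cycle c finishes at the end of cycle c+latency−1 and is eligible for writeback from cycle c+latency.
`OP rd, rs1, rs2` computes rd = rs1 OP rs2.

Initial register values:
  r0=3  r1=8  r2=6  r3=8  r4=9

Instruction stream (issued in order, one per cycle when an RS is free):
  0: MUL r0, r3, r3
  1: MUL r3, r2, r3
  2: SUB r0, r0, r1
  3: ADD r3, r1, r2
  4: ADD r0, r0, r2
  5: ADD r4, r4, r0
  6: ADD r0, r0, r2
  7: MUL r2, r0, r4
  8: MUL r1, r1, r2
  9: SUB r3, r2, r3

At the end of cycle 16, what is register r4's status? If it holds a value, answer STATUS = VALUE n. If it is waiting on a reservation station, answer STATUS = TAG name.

STATUS = VALUE 71

cycle 1: issue MUL r0<-Mul1 // r0:Mul1,r1:8,r2:6,r3:8,r4:9
cycle 2: issue MUL r3<-Mul2 // r0:Mul1,r1:8,r2:6,r3:Mul2,r4:9
cycle 3: issue SUB r0<-Add1 // r0:Add1,r1:8,r2:6,r3:Mul2,r4:9
cycle 4: issue ADD r3<-Add2 // r0:Add1,r1:8,r2:6,r3:Add2,r4:9
cycle 5: CDB Mul1=64; issue ADD r0<-Add3 // r0:Add3,r1:8,r2:6,r3:Add2,r4:9
cycle 6: CDB Mul2=48; stall // r0:Add3,r1:8,r2:6,r3:Add2,r4:9
cycle 7: CDB Add2=14; issue ADD r4<-Add2 // r0:Add3,r1:8,r2:6,r3:14,r4:Add2
cycle 8: CDB Add1=56; issue ADD r0<-Add1 // r0:Add1,r1:8,r2:6,r3:14,r4:Add2
cycle 9: issue MUL r2<-Mul1 // r0:Add1,r1:8,r2:Mul1,r3:14,r4:Add2
cycle 10: issue MUL r1<-Mul2 // r0:Add1,r1:Mul2,r2:Mul1,r3:14,r4:Add2
cycle 11: CDB Add3=62; issue SUB r3<-Add3 // r0:Add1,r1:Mul2,r2:Mul1,r3:Add3,r4:Add2
cycle 12: - // r0:Add1,r1:Mul2,r2:Mul1,r3:Add3,r4:Add2
cycle 13: - // r0:Add1,r1:Mul2,r2:Mul1,r3:Add3,r4:Add2
cycle 14: CDB Add1=68 // r0:68,r1:Mul2,r2:Mul1,r3:Add3,r4:Add2
cycle 15: CDB Add2=71 // r0:68,r1:Mul2,r2:Mul1,r3:Add3,r4:71
cycle 16: - // r0:68,r1:Mul2,r2:Mul1,r3:Add3,r4:71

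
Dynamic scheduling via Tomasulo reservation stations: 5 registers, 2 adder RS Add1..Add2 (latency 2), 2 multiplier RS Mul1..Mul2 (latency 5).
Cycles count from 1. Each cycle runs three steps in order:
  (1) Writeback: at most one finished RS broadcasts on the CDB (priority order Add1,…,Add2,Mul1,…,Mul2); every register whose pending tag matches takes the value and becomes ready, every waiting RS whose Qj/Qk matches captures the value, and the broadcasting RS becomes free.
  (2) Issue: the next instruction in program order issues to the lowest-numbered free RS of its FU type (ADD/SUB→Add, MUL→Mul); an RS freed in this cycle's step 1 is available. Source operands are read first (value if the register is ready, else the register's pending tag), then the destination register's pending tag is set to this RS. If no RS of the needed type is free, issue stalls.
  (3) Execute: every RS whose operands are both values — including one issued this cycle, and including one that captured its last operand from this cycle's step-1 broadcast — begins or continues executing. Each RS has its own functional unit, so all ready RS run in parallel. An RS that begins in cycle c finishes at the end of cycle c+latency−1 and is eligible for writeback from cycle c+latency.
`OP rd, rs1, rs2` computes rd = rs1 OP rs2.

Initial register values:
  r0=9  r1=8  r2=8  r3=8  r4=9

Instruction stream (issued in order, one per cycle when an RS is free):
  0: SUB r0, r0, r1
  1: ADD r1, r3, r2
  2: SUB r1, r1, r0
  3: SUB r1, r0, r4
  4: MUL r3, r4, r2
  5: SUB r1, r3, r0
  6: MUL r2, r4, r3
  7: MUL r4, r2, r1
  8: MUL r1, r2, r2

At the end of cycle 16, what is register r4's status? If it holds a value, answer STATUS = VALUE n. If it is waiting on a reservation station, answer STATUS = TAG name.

STATUS = TAG Mul1

c1: issue SUB r0<-Add1 | r0:Add1,r1:8,r2:8,r3:8,r4:9
c2: issue ADD r1<-Add2 | r0:Add1,r1:Add2,r2:8,r3:8,r4:9
c3: CDB Add1=1; issue SUB r1<-Add1 | r0:1,r1:Add1,r2:8,r3:8,r4:9
c4: CDB Add2=16; issue SUB r1<-Add2 | r0:1,r1:Add2,r2:8,r3:8,r4:9
c5: issue MUL r3<-Mul1 | r0:1,r1:Add2,r2:8,r3:Mul1,r4:9
c6: CDB Add1=15; issue SUB r1<-Add1 | r0:1,r1:Add1,r2:8,r3:Mul1,r4:9
c7: CDB Add2=-8; issue MUL r2<-Mul2 | r0:1,r1:Add1,r2:Mul2,r3:Mul1,r4:9
c8: stall | r0:1,r1:Add1,r2:Mul2,r3:Mul1,r4:9
c9: stall | r0:1,r1:Add1,r2:Mul2,r3:Mul1,r4:9
c10: CDB Mul1=72; issue MUL r4<-Mul1 | r0:1,r1:Add1,r2:Mul2,r3:72,r4:Mul1
c11: stall | r0:1,r1:Add1,r2:Mul2,r3:72,r4:Mul1
c12: CDB Add1=71; stall | r0:1,r1:71,r2:Mul2,r3:72,r4:Mul1
c13: stall | r0:1,r1:71,r2:Mul2,r3:72,r4:Mul1
c14: stall | r0:1,r1:71,r2:Mul2,r3:72,r4:Mul1
c15: CDB Mul2=648; issue MUL r1<-Mul2 | r0:1,r1:Mul2,r2:648,r3:72,r4:Mul1
c16: - | r0:1,r1:Mul2,r2:648,r3:72,r4:Mul1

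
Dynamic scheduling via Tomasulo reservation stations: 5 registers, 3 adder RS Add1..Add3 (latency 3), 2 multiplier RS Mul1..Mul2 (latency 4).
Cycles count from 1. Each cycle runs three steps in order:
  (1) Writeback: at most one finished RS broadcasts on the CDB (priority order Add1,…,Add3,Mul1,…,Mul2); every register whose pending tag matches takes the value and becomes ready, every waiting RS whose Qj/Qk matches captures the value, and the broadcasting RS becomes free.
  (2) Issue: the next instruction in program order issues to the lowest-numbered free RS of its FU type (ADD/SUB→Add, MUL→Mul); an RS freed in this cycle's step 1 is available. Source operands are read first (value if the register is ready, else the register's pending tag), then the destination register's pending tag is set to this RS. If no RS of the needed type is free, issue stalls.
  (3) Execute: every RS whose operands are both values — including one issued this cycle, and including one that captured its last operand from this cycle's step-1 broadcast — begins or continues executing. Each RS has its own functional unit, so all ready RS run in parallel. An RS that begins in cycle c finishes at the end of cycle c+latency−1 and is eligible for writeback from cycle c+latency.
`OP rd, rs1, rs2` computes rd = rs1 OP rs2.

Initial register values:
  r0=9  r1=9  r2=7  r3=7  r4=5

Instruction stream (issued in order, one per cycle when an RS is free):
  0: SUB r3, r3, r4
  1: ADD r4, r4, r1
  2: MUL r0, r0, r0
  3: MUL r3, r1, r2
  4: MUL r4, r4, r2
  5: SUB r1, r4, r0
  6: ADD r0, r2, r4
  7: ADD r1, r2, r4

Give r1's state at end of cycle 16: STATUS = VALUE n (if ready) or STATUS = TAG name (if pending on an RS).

  c1: issue SUB r3<-Add1  regs: r0:9,r1:9,r2:7,r3:Add1,r4:5
  c2: issue ADD r4<-Add2  regs: r0:9,r1:9,r2:7,r3:Add1,r4:Add2
  c3: issue MUL r0<-Mul1  regs: r0:Mul1,r1:9,r2:7,r3:Add1,r4:Add2
  c4: CDB Add1=2; issue MUL r3<-Mul2  regs: r0:Mul1,r1:9,r2:7,r3:Mul2,r4:Add2
  c5: CDB Add2=14; stall  regs: r0:Mul1,r1:9,r2:7,r3:Mul2,r4:14
  c6: stall  regs: r0:Mul1,r1:9,r2:7,r3:Mul2,r4:14
  c7: CDB Mul1=81; issue MUL r4<-Mul1  regs: r0:81,r1:9,r2:7,r3:Mul2,r4:Mul1
  c8: CDB Mul2=63; issue SUB r1<-Add1  regs: r0:81,r1:Add1,r2:7,r3:63,r4:Mul1
  c9: issue ADD r0<-Add2  regs: r0:Add2,r1:Add1,r2:7,r3:63,r4:Mul1
  c10: issue ADD r1<-Add3  regs: r0:Add2,r1:Add3,r2:7,r3:63,r4:Mul1
  c11: CDB Mul1=98  regs: r0:Add2,r1:Add3,r2:7,r3:63,r4:98
  c12: -  regs: r0:Add2,r1:Add3,r2:7,r3:63,r4:98
  c13: -  regs: r0:Add2,r1:Add3,r2:7,r3:63,r4:98
  c14: CDB Add1=17  regs: r0:Add2,r1:Add3,r2:7,r3:63,r4:98
  c15: CDB Add2=105  regs: r0:105,r1:Add3,r2:7,r3:63,r4:98
  c16: CDB Add3=105  regs: r0:105,r1:105,r2:7,r3:63,r4:98

STATUS = VALUE 105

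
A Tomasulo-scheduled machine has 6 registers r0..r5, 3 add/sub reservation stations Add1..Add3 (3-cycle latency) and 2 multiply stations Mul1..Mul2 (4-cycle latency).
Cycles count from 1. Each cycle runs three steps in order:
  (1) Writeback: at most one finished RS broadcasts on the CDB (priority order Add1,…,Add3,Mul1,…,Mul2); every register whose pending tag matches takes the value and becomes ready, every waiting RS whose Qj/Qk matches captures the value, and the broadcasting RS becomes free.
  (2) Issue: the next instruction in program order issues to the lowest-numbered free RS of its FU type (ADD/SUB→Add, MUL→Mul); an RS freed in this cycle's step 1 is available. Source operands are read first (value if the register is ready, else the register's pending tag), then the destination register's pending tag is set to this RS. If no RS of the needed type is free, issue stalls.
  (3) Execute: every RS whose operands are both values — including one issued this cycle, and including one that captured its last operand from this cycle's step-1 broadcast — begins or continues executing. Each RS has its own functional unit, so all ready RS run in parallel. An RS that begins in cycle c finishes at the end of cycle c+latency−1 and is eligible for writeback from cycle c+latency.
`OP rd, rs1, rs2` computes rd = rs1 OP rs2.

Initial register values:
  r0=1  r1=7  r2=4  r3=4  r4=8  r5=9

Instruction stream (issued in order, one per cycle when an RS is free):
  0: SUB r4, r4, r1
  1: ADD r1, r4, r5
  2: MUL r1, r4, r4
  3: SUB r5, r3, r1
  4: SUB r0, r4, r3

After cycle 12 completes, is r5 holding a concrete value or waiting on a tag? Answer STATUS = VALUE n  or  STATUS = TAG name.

STATUS = VALUE 3

  c1: issue SUB r4<-Add1  regs: r0:1,r1:7,r2:4,r3:4,r4:Add1,r5:9
  c2: issue ADD r1<-Add2  regs: r0:1,r1:Add2,r2:4,r3:4,r4:Add1,r5:9
  c3: issue MUL r1<-Mul1  regs: r0:1,r1:Mul1,r2:4,r3:4,r4:Add1,r5:9
  c4: CDB Add1=1; issue SUB r5<-Add1  regs: r0:1,r1:Mul1,r2:4,r3:4,r4:1,r5:Add1
  c5: issue SUB r0<-Add3  regs: r0:Add3,r1:Mul1,r2:4,r3:4,r4:1,r5:Add1
  c6: -  regs: r0:Add3,r1:Mul1,r2:4,r3:4,r4:1,r5:Add1
  c7: CDB Add2=10  regs: r0:Add3,r1:Mul1,r2:4,r3:4,r4:1,r5:Add1
  c8: CDB Add3=-3  regs: r0:-3,r1:Mul1,r2:4,r3:4,r4:1,r5:Add1
  c9: CDB Mul1=1  regs: r0:-3,r1:1,r2:4,r3:4,r4:1,r5:Add1
  c10: -  regs: r0:-3,r1:1,r2:4,r3:4,r4:1,r5:Add1
  c11: -  regs: r0:-3,r1:1,r2:4,r3:4,r4:1,r5:Add1
  c12: CDB Add1=3  regs: r0:-3,r1:1,r2:4,r3:4,r4:1,r5:3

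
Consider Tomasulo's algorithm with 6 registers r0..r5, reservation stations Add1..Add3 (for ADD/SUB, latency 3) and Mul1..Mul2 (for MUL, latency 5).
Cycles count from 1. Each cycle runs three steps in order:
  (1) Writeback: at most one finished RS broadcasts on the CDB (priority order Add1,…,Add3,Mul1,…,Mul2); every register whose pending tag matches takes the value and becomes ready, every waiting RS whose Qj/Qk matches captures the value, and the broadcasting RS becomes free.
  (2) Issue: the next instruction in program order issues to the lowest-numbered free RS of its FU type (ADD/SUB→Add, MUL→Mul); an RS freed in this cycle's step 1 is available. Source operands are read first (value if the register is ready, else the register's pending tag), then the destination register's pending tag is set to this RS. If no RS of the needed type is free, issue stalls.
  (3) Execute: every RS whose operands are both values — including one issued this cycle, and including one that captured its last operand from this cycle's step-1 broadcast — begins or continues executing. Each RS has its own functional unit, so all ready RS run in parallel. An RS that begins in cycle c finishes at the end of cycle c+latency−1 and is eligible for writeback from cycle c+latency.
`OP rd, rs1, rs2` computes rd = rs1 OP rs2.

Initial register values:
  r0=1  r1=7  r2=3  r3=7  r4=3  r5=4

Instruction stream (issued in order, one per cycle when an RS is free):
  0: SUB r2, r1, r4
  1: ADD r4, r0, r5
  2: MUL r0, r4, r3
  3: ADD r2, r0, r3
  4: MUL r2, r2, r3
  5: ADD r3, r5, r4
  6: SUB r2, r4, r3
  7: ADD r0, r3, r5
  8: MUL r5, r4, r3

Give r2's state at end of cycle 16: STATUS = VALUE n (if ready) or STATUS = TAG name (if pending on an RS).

cycle 1: issue SUB r2<-Add1 // r0:1,r1:7,r2:Add1,r3:7,r4:3,r5:4
cycle 2: issue ADD r4<-Add2 // r0:1,r1:7,r2:Add1,r3:7,r4:Add2,r5:4
cycle 3: issue MUL r0<-Mul1 // r0:Mul1,r1:7,r2:Add1,r3:7,r4:Add2,r5:4
cycle 4: CDB Add1=4; issue ADD r2<-Add1 // r0:Mul1,r1:7,r2:Add1,r3:7,r4:Add2,r5:4
cycle 5: CDB Add2=5; issue MUL r2<-Mul2 // r0:Mul1,r1:7,r2:Mul2,r3:7,r4:5,r5:4
cycle 6: issue ADD r3<-Add2 // r0:Mul1,r1:7,r2:Mul2,r3:Add2,r4:5,r5:4
cycle 7: issue SUB r2<-Add3 // r0:Mul1,r1:7,r2:Add3,r3:Add2,r4:5,r5:4
cycle 8: stall // r0:Mul1,r1:7,r2:Add3,r3:Add2,r4:5,r5:4
cycle 9: CDB Add2=9; issue ADD r0<-Add2 // r0:Add2,r1:7,r2:Add3,r3:9,r4:5,r5:4
cycle 10: CDB Mul1=35; issue MUL r5<-Mul1 // r0:Add2,r1:7,r2:Add3,r3:9,r4:5,r5:Mul1
cycle 11: - // r0:Add2,r1:7,r2:Add3,r3:9,r4:5,r5:Mul1
cycle 12: CDB Add2=13 // r0:13,r1:7,r2:Add3,r3:9,r4:5,r5:Mul1
cycle 13: CDB Add1=42 // r0:13,r1:7,r2:Add3,r3:9,r4:5,r5:Mul1
cycle 14: CDB Add3=-4 // r0:13,r1:7,r2:-4,r3:9,r4:5,r5:Mul1
cycle 15: CDB Mul1=45 // r0:13,r1:7,r2:-4,r3:9,r4:5,r5:45
cycle 16: - // r0:13,r1:7,r2:-4,r3:9,r4:5,r5:45

STATUS = VALUE -4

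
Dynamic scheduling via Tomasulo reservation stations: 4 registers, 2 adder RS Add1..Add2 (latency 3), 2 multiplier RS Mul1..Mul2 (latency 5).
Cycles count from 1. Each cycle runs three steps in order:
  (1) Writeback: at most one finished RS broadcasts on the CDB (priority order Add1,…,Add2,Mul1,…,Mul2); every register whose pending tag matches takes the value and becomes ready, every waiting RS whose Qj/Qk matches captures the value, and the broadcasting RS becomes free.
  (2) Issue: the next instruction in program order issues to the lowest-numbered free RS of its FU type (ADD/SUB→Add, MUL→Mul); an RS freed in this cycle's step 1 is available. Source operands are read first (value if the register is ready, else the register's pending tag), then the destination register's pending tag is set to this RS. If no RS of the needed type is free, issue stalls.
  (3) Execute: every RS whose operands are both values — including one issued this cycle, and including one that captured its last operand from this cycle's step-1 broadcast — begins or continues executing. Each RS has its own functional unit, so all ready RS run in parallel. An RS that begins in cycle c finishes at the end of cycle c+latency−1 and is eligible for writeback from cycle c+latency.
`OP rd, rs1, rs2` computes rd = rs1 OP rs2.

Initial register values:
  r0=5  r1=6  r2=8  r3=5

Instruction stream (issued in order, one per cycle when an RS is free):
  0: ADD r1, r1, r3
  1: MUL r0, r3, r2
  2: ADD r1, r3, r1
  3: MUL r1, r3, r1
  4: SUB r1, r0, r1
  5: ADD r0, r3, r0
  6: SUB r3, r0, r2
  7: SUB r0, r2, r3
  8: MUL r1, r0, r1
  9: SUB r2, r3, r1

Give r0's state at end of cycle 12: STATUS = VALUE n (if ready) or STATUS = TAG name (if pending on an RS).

  c1: issue ADD r1<-Add1  regs: r0:5,r1:Add1,r2:8,r3:5
  c2: issue MUL r0<-Mul1  regs: r0:Mul1,r1:Add1,r2:8,r3:5
  c3: issue ADD r1<-Add2  regs: r0:Mul1,r1:Add2,r2:8,r3:5
  c4: CDB Add1=11; issue MUL r1<-Mul2  regs: r0:Mul1,r1:Mul2,r2:8,r3:5
  c5: issue SUB r1<-Add1  regs: r0:Mul1,r1:Add1,r2:8,r3:5
  c6: stall  regs: r0:Mul1,r1:Add1,r2:8,r3:5
  c7: CDB Add2=16; issue ADD r0<-Add2  regs: r0:Add2,r1:Add1,r2:8,r3:5
  c8: CDB Mul1=40; stall  regs: r0:Add2,r1:Add1,r2:8,r3:5
  c9: stall  regs: r0:Add2,r1:Add1,r2:8,r3:5
  c10: stall  regs: r0:Add2,r1:Add1,r2:8,r3:5
  c11: CDB Add2=45; issue SUB r3<-Add2  regs: r0:45,r1:Add1,r2:8,r3:Add2
  c12: CDB Mul2=80; stall  regs: r0:45,r1:Add1,r2:8,r3:Add2

STATUS = VALUE 45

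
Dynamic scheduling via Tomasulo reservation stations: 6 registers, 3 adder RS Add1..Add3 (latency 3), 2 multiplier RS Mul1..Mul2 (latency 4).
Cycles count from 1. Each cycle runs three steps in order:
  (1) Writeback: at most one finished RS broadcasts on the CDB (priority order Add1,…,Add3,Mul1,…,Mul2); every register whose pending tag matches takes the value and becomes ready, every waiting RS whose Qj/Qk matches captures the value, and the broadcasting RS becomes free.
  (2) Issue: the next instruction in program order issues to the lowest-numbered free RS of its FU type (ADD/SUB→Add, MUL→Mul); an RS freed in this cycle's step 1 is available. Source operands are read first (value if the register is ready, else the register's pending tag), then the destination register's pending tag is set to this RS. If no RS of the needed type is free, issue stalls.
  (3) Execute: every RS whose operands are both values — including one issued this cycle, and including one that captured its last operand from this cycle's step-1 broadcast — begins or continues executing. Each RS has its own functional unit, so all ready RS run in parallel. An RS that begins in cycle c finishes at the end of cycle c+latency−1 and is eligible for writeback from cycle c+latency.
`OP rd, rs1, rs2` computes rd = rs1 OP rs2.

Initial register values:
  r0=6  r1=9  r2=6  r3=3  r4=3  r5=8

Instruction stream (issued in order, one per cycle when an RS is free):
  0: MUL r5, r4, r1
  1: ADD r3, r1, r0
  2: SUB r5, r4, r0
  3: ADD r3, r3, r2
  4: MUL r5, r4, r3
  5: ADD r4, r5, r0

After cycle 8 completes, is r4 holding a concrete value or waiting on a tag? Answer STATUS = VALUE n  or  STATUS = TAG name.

  c1: issue MUL r5<-Mul1  regs: r0:6,r1:9,r2:6,r3:3,r4:3,r5:Mul1
  c2: issue ADD r3<-Add1  regs: r0:6,r1:9,r2:6,r3:Add1,r4:3,r5:Mul1
  c3: issue SUB r5<-Add2  regs: r0:6,r1:9,r2:6,r3:Add1,r4:3,r5:Add2
  c4: issue ADD r3<-Add3  regs: r0:6,r1:9,r2:6,r3:Add3,r4:3,r5:Add2
  c5: CDB Add1=15; issue MUL r5<-Mul2  regs: r0:6,r1:9,r2:6,r3:Add3,r4:3,r5:Mul2
  c6: CDB Add2=-3; issue ADD r4<-Add1  regs: r0:6,r1:9,r2:6,r3:Add3,r4:Add1,r5:Mul2
  c7: CDB Mul1=27  regs: r0:6,r1:9,r2:6,r3:Add3,r4:Add1,r5:Mul2
  c8: CDB Add3=21  regs: r0:6,r1:9,r2:6,r3:21,r4:Add1,r5:Mul2

STATUS = TAG Add1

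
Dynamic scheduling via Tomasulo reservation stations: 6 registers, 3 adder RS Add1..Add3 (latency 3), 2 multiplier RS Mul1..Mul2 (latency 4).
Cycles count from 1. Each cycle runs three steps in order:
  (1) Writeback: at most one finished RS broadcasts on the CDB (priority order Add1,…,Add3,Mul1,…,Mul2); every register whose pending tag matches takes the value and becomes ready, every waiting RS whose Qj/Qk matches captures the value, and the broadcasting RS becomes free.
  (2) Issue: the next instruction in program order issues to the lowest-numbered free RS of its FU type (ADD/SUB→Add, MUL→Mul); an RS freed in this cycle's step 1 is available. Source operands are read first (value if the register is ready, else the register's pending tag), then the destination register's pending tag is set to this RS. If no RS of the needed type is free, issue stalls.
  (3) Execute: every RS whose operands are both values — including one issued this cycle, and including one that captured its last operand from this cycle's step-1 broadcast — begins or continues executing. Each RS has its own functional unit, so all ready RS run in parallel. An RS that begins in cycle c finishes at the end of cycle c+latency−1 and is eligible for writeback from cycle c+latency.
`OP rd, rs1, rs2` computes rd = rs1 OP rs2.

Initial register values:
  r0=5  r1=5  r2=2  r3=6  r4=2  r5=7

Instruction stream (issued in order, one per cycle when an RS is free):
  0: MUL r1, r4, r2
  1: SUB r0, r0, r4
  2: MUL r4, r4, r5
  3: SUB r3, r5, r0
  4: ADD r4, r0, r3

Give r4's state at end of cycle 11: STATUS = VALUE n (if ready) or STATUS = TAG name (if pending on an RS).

STATUS = VALUE 7

cycle 1: issue MUL r1<-Mul1 // r0:5,r1:Mul1,r2:2,r3:6,r4:2,r5:7
cycle 2: issue SUB r0<-Add1 // r0:Add1,r1:Mul1,r2:2,r3:6,r4:2,r5:7
cycle 3: issue MUL r4<-Mul2 // r0:Add1,r1:Mul1,r2:2,r3:6,r4:Mul2,r5:7
cycle 4: issue SUB r3<-Add2 // r0:Add1,r1:Mul1,r2:2,r3:Add2,r4:Mul2,r5:7
cycle 5: CDB Add1=3; issue ADD r4<-Add1 // r0:3,r1:Mul1,r2:2,r3:Add2,r4:Add1,r5:7
cycle 6: CDB Mul1=4 // r0:3,r1:4,r2:2,r3:Add2,r4:Add1,r5:7
cycle 7: CDB Mul2=14 // r0:3,r1:4,r2:2,r3:Add2,r4:Add1,r5:7
cycle 8: CDB Add2=4 // r0:3,r1:4,r2:2,r3:4,r4:Add1,r5:7
cycle 9: - // r0:3,r1:4,r2:2,r3:4,r4:Add1,r5:7
cycle 10: - // r0:3,r1:4,r2:2,r3:4,r4:Add1,r5:7
cycle 11: CDB Add1=7 // r0:3,r1:4,r2:2,r3:4,r4:7,r5:7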